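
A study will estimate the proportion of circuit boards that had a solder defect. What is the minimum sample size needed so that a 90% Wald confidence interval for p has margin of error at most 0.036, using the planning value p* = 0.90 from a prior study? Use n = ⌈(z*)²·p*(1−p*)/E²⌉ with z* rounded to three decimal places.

z* = 1.645 at the 90% level.
p*(1−p*) = 0.90·0.10 = 0.0900.
Required n before rounding: 2.706025 × 0.0900 / 0.036² = 187.918.
Rounding up, n = 188.

n = 188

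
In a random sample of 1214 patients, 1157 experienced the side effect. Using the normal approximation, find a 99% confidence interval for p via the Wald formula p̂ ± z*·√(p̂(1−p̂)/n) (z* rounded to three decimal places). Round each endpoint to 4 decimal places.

The sample proportion is 1157/1214 = 0.95305.
SE(p̂) = √(0.95305·0.04695/1214) = 0.006071.
z* = 2.576 at the 99% level.
Margin = 2.576·0.006071 = 0.01564.
So the interval runs from 0.9374 to 0.9687.

(0.9374, 0.9687)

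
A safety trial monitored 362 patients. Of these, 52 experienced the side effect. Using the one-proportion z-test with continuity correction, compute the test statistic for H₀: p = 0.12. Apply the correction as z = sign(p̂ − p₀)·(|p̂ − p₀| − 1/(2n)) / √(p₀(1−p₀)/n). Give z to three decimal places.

z = 1.304

With x = 52 successes in n = 362, p̂ = 0.14365. p̂ − p₀ = 0.023646.
1/(2n) = 0.001381.
Corrected numerator: |0.023646| − 0.001381 = 0.022265.
SE₀ = √(0.12·0.88/362) = 0.017080.
z = (+)0.022265/0.017080 = 1.304.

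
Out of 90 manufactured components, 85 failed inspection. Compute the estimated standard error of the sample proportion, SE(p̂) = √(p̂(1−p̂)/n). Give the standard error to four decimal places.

p̂ = 85/90 = 0.94444.
p̂(1−p̂) = 0.94444·0.05556 = 0.052473.
SE = √(0.052473/90) = √0.000583033 = 0.0241.

SE = 0.0241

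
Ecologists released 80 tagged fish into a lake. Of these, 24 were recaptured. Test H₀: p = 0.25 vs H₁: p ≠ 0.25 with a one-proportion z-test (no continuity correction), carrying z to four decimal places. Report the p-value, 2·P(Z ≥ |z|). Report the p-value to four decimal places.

p-value = 0.3017

p̂ = 24/80 = 0.30000.
Under H₀, SE = √(p₀(1−p₀)/n) = √(0.25·0.75/80) = √0.002343750 = 0.048412.
Test statistic (full precision, shown to 4 dp): z = (24/80 − 0.25)/SE₀ ≈ 1.0328.
From the standard normal, 2·P(Z ≥ |z|) = 0.3017.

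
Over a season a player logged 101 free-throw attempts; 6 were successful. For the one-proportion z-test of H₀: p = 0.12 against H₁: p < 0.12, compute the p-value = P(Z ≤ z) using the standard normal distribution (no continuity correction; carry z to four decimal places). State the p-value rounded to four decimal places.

p-value = 0.0305

p̂ = 6/101 = 0.05941.
SE₀ = √(0.12·0.88/101) = 0.032335.
Test statistic (full precision, shown to 4 dp): z = (6/101 − 0.12)/SE₀ ≈ -1.8740.
p-value = P(Z ≤ z) with z = -1.8740 → 0.0305.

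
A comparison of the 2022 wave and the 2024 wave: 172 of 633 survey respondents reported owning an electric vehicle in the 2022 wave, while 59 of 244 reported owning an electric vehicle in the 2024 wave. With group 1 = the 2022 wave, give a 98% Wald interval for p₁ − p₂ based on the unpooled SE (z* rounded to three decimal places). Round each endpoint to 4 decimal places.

(-0.0460, 0.1058)

p̂₁ = 0.27172, p̂₂ = 0.24180, so the observed difference is 0.02992.
Unpooled SE = √(p̂₁(1−p̂₁)/n₁ + p̂₂(1−p̂₂)/n₂) = √(0.000312621 + 0.000751371) = 0.032619.
For 98% confidence, z* = 2.326. Margin of error = 0.07587.
CI: 0.02992 ± 0.07587 = (-0.0460, 0.1058).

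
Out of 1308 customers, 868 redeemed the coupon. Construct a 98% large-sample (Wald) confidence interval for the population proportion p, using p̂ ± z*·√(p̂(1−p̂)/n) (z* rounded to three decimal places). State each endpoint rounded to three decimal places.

(0.633, 0.694)

Sample proportion p̂ = 868/1308 = 0.66361.
SE(p̂) = √(0.66361·0.33639/1308) = 0.013064.
z* = 2.326 at the 98% level.
Margin of error: 2.326 × 0.013064 = 0.03039.
So the interval runs from 0.633 to 0.694.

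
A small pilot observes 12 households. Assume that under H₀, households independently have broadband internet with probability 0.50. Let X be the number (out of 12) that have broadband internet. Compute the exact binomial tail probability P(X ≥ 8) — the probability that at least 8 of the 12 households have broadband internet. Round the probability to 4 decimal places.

P = 0.1938

X ~ Binomial(n=12, p=0.50).
P(X ≥ 8) = Σ_{j=8}^{12} C(12,j)·0.50^j·0.50^{12−j}.
= 0.120850 + 0.053711 + 0.016113 + 0.002930 + 0.000244 = 0.1938.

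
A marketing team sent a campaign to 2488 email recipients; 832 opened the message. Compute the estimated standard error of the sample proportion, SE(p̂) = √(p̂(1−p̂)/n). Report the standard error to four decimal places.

SE = 0.0095

With x = 832 successes in n = 2488, p̂ = 0.33441.
p̂(1−p̂) = 0.33441·0.66559 = 0.222580.
SE = √(0.222580/2488) = √0.000089461 = 0.0095.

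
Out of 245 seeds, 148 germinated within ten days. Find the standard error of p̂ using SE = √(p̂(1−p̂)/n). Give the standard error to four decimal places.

SE = 0.0312

p̂ = 148/245 = 0.60408.
p̂(1−p̂) = 0.239167.
Dividing by n and taking the root: √0.000976192 = 0.0312.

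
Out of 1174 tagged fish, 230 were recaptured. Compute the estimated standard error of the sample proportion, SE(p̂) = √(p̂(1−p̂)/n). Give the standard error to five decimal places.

SE = 0.01158

The sample proportion is 230/1174 = 0.19591.
p̂(1−p̂) = 0.19591·0.80409 = 0.157529.
SE = √(0.157529/1174) = 0.01158.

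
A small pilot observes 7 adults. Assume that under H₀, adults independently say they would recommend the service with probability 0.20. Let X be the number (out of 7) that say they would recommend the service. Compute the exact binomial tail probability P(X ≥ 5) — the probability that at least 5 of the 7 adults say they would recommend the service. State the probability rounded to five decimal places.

X ~ Binomial(n=7, p=0.20).
P(X ≥ 5) = C(7,5)·0.20^5·0.80^2 + C(7,6)·0.20^6·0.80^1 + C(7,7)·0.20^7·0.80^0.
= 0.004301 + 0.000358 + 0.000013 = 0.00467.

P = 0.00467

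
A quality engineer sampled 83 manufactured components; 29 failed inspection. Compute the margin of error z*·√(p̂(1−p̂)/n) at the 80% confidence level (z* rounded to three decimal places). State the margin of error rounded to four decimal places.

ME = 0.0671

The sample proportion is 29/83 = 0.34940.
SE = √(p̂(1−p̂)/n) = √(0.227319/83) = 0.052333.
For 80% confidence, z* = 1.282.
Margin of error = z*·SE = 1.282 × 0.052333 = 0.0671.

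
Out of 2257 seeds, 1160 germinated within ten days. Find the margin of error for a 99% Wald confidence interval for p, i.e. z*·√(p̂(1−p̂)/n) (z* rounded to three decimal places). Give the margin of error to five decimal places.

ME = 0.02710

The sample proportion is 1160/2257 = 0.51396.
Standard error of p̂: √(0.249805/2257) = √0.000110680 = 0.010520.
The 99% critical value is z* = 2.576.
So ME = 0.02710.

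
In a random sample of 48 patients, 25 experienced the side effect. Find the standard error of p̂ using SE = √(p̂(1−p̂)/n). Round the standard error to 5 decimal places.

SE = 0.07211

Sample proportion p̂ = 25/48 = 0.52083.
p̂(1−p̂) = 0.249566.
Dividing by n and taking the root: √0.005199292 = 0.07211.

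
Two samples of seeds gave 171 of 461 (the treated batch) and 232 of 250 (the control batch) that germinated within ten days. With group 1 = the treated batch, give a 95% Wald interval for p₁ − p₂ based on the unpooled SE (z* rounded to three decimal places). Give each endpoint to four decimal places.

p̂₁ = 171/461 = 0.37093, p̂₂ = 232/250 = 0.92800; p̂₁ − p̂₂ = -0.55707.
Unpooled SE = √(p̂₁(1−p̂₁)/n₁ + p̂₂(1−p̂₂)/n₂) = √(0.000506164 + 0.000267264) = 0.027811.
For 95% confidence, z* = 1.960. Margin = 1.960·0.027811 = 0.05451.
CI: -0.55707 ± 0.05451 = (-0.6116, -0.5026).

(-0.6116, -0.5026)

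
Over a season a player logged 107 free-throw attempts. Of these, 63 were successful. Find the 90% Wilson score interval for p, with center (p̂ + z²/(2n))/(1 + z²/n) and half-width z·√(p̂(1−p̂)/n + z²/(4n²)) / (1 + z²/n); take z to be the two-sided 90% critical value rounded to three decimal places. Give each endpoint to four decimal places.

(0.5093, 0.6639)

Here p̂ = 63/107 = 0.58879 and z = 1.645 (z² = 2.706025).
Denominator 1 + z²/n = 1 + 2.706025/107 = 1.025290.
Adjusted center: (0.58879 + z²/(2n))/1.025290 = 0.58660.
Radicand: p̂(1−p̂)/n + z²/(4n²) = 0.002262778 + 0.000059089 = 0.002321867.
Half-width = z·√(radicand)/denom = 1.645·0.048186/1.025290 = 0.07731.
CI: 0.58660 ± 0.07731 = (0.5093, 0.6639).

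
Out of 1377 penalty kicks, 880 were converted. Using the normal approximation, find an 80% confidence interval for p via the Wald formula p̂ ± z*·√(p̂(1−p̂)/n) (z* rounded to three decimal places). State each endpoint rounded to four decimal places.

Sample proportion p̂ = 880/1377 = 0.63907.
SE(p̂) = √(0.63907·0.36093/1377) = 0.012943.
z* = 1.282 at the 80% level.
Margin = 1.282·0.012943 = 0.01659.
So the interval runs from 0.6225 to 0.6557.

(0.6225, 0.6557)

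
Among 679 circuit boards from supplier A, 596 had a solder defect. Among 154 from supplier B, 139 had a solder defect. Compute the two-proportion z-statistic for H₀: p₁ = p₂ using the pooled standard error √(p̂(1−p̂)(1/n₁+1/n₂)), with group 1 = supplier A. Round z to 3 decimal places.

Sample proportions: p̂₁ = 596/679 = 0.87776 and p̂₂ = 139/154 = 0.90260.
Pooled p̂ = (596+139)/(679+154) = 735/833 = 0.88235.
Pooled SE = √[0.1038062·0.00796626] ≈ 0.028757.
z = (p̂₁ − p̂₂)/SE = (0.87776 − 0.90260)/0.028757 = -0.02484/0.028757 = -0.864.

z = -0.864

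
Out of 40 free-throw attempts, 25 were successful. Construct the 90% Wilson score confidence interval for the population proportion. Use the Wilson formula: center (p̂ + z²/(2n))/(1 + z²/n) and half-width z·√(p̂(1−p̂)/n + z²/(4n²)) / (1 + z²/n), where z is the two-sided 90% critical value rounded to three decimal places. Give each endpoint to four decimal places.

p̂ = 25/40 = 0.62500; z = 1.645, so z² = 2.706025.
1 + z²/n = 1.067651.
Center = (0.62500 + 0.033825)/1.067651 = 0.61708.
Radicand: p̂(1−p̂)/n + z²/(4n²) = 0.005859375 + 0.000422816 = 0.006282191.
Half-width = z·√(radicand)/denom = 1.645·0.079260/1.067651 = 0.12212.
CI: 0.61708 ± 0.12212 = (0.4950, 0.7392).

(0.4950, 0.7392)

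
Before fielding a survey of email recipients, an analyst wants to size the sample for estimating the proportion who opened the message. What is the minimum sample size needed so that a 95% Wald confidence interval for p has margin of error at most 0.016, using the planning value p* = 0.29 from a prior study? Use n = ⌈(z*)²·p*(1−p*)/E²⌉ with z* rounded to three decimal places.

n = 3090

For 95% confidence, z* = 1.960.
p*(1−p*) = 0.29·0.71 = 0.2059.
(z*)²·p*(1−p*)/E² = 3.841600·0.2059/0.000256 = 3089.787.
Rounding up, n = 3090.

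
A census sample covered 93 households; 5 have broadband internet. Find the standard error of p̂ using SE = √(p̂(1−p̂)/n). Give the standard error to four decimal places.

SE = 0.0234

p̂ = 5/93 = 0.05376.
p̂(1−p̂) = 0.050870.
SE = √(0.050870/93) = 0.0234.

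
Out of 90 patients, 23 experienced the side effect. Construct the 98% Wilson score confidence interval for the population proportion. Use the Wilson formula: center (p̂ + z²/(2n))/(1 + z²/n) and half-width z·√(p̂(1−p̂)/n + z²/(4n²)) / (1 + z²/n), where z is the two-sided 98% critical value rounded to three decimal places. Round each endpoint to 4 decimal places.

p̂ = 23/90 = 0.25556; z = 2.326, so z² = 5.410276.
1 + z²/n = 1.060114.
Adjusted center: (0.25556 + z²/(2n))/1.060114 = 0.26942.
Radicand: p̂(1−p̂)/n + z²/(4n²) = 0.002113855 + 0.000166984 = 0.002280839.
Half-width = z·√(radicand)/denom = 2.326·0.047758/1.060114 = 0.10479.
CI: 0.26942 ± 0.10479 = (0.1646, 0.3742).

(0.1646, 0.3742)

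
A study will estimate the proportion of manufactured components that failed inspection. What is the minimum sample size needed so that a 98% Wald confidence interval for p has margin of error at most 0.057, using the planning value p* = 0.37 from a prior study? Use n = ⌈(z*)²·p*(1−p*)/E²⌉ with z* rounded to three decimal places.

n = 389

For 98% confidence, z* = 2.326.
p*(1−p*) = 0.2331.
(z*)²·p*(1−p*)/E² = 5.410276·0.2331/0.003249 = 388.161.
Rounding up, n = 389.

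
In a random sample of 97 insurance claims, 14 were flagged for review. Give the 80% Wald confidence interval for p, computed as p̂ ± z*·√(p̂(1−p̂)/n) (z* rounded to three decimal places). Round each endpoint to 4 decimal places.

With x = 14 successes in n = 97, p̂ = 0.14433.
Standard error of p̂: √(0.123499/97) = √0.001273183 = 0.035682.
z* = 1.282 at the 80% level.
Margin of error: 1.282 × 0.035682 = 0.04574.
CI: 0.14433 ± 0.04574 = (0.0986, 0.1901).

(0.0986, 0.1901)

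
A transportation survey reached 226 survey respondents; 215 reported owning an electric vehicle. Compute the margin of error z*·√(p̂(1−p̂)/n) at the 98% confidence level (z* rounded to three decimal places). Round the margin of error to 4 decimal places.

ME = 0.0333

Sample proportion p̂ = 215/226 = 0.95133.
SE(p̂) = √(0.95133·0.04867/226) = 0.014314.
The 98% critical value is z* = 2.326.
So ME = 0.0333.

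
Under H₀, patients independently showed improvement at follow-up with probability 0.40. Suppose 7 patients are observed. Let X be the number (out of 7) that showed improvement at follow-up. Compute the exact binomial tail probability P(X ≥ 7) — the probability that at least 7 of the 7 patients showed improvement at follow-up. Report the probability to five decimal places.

X ~ Binomial(n=7, p=0.40).
P(X ≥ 7) = C(7,7)·0.40^7·0.60^0.
= 0.001638 = 0.00164.

P = 0.00164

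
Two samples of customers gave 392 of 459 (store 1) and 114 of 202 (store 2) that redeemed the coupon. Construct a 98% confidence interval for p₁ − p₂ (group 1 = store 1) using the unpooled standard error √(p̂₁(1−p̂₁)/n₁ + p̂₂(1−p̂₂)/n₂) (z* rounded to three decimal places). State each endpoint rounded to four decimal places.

(0.1999, 0.3794)

p̂₁ = 392/459 = 0.85403, p̂₂ = 114/202 = 0.56436; p̂₁ − p̂₂ = 0.28967.
Unpooled SE = √(p̂₁(1−p̂₁)/n₁ + p̂₂(1−p̂₂)/n₂) = √(0.000271596 + 0.001217120) = 0.038584.
For 98% confidence, z* = 2.326. Margin = 2.326·0.038584 = 0.08975.
So the interval runs from 0.1999 to 0.3794.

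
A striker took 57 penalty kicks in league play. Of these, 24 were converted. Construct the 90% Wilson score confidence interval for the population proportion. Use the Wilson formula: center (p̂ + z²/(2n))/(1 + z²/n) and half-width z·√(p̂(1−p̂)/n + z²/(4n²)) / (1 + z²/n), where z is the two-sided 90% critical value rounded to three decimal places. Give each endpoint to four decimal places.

p̂ = 24/57 = 0.42105; z = 1.645, so z² = 2.706025.
1 + z²/n = 1.047474.
Adjusted center: (0.42105 + z²/(2n))/1.047474 = 0.42463.
Radicand: p̂(1−p̂)/n + z²/(4n²) = 0.004276620 + 0.000208220 = 0.004484840.
Half-width = z·√(radicand)/denom = 1.645·0.066969/1.047474 = 0.10517.
So the interval runs from 0.3195 to 0.5298.

(0.3195, 0.5298)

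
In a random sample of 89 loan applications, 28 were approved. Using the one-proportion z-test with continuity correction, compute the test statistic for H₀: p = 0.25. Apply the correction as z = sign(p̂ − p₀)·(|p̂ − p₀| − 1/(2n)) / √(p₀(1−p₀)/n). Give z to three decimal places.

The sample proportion is 28/89 = 0.31461. p̂ − p₀ = 0.064607.
Continuity correction 1/(2n) = 1/178 = 0.005618.
Corrected numerator: |0.064607| − 0.005618 = 0.058989.
Null standard error: √(0.25·0.75/89) = √0.002106742 = 0.045899.
z = +0.058989/0.045899 = 1.285.

z = 1.285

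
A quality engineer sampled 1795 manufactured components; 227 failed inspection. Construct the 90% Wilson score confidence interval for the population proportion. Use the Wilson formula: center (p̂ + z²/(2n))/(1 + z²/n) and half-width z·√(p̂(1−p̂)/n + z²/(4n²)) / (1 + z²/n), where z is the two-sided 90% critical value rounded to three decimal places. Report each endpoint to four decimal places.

Here p̂ = 227/1795 = 0.12646 and z = 1.645 (z² = 2.706025).
1 + z²/n = 1.001508.
Center = (0.12646 + 0.000754)/1.001508 = 0.12702.
Radicand: p̂(1−p̂)/n + z²/(4n²) = 0.000061543 + 0.000000210 = 0.000061753.
Half-width = z·√(radicand)/denom = 1.645·0.007858/1.001508 = 0.01291.
So the interval runs from 0.1141 to 0.1399.

(0.1141, 0.1399)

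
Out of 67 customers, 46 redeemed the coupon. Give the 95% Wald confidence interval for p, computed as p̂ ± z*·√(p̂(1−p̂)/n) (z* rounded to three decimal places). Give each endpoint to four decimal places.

Sample proportion p̂ = 46/67 = 0.68657.
SE = √(p̂(1−p̂)/n) = √(0.215193/67) = 0.056673.
For 95% confidence, z* = 1.960.
Margin = 1.960·0.056673 = 0.11108.
So the interval runs from 0.5755 to 0.7976.

(0.5755, 0.7976)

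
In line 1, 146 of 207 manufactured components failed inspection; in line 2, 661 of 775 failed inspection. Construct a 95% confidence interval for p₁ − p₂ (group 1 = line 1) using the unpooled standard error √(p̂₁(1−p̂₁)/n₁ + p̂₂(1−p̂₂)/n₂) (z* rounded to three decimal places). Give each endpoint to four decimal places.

(-0.2145, -0.0807)

p̂₁ = 0.70531, p̂₂ = 0.85290, so the observed difference is -0.14759.
SE = √(0.001004088 + 0.000161883) = √0.001165971 = 0.034146.
z* = 1.960 at the 95% level. Margin of error = 0.06693.
CI: -0.14759 ± 0.06693 = (-0.2145, -0.0807).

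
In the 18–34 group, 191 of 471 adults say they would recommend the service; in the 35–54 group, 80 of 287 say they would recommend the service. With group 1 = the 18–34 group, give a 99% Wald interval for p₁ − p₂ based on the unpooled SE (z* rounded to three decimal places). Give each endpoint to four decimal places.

(0.0371, 0.2165)

p̂₁ = 0.40552, p̂₂ = 0.27875, so the observed difference is 0.12677.
SE = √(0.000511833 + 0.000700510) = √0.001212343 = 0.034819.
z* = 2.576 at the 99% level. Margin of error = 0.08969.
So the interval runs from 0.0371 to 0.2165.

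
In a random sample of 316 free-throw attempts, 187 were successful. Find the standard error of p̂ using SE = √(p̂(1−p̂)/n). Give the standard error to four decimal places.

Sample proportion p̂ = 187/316 = 0.59177.
p̂(1−p̂) = 0.241578.
Dividing by n and taking the root: √0.000764487 = 0.0276.

SE = 0.0276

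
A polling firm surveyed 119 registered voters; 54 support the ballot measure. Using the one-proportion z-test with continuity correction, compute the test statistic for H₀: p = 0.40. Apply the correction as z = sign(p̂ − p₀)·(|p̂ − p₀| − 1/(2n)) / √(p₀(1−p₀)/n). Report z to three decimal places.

z = 1.104

Sample proportion p̂ = 54/119 = 0.45378. p̂ − p₀ = 0.053782.
Continuity correction 1/(2n) = 1/238 = 0.004202.
Corrected numerator: |0.053782| − 0.004202 = 0.049580.
SE₀ = √(0.40·0.60/119) = 0.044909.
z = (+)0.049580/0.044909 = 1.104.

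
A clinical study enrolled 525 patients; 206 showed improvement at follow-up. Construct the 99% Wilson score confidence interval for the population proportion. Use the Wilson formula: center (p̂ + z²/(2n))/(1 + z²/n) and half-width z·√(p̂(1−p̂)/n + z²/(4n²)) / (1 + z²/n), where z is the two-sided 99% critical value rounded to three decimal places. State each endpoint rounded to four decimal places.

Here p̂ = 206/525 = 0.39238 and z = 2.576 (z² = 6.635776).
Denominator 1 + z²/n = 1 + 6.635776/525 = 1.012640.
Center = (0.39238 + 0.006320)/1.012640 = 0.39372.
Radicand: p̂(1−p̂)/n + z²/(4n²) = 0.000454130 + 0.000006019 = 0.000460149.
Half-width = 2.576·√0.000460149/1.012640 = 0.05457.
CI: 0.39372 ± 0.05457 = (0.3392, 0.4483).

(0.3392, 0.4483)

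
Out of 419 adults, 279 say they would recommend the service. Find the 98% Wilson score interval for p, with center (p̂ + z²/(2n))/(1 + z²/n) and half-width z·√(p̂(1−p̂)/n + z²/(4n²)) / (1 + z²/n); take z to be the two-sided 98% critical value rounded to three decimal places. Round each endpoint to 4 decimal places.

Here p̂ = 279/419 = 0.66587 and z = 2.326 (z² = 5.410276).
Denominator 1 + z²/n = 1 + 5.410276/419 = 1.012912.
Center = (0.66587 + 0.006456)/1.012912 = 0.66376.
Radicand: p̂(1−p̂)/n + z²/(4n²) = 0.000530995 + 0.000007704 = 0.000538699.
Half-width = 2.326·√0.000538699/1.012912 = 0.05330.
So the interval runs from 0.6105 to 0.7171.

(0.6105, 0.7171)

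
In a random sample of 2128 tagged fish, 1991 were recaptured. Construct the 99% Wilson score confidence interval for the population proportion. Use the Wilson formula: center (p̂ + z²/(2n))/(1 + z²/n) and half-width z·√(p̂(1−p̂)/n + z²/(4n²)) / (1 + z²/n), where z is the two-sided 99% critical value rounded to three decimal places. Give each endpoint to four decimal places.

(0.9205, 0.9480)

p̂ = 1991/2128 = 0.93562; z = 2.576, so z² = 6.635776.
Denominator 1 + z²/n = 1 + 6.635776/2128 = 1.003118.
Adjusted center: (0.93562 + z²/(2n))/1.003118 = 0.93427.
Radicand: p̂(1−p̂)/n + z²/(4n²) = 0.000028306 + 0.000000366 = 0.000028672.
Half-width = 2.576·√0.000028672/1.003118 = 0.01375.
CI: 0.93427 ± 0.01375 = (0.9205, 0.9480).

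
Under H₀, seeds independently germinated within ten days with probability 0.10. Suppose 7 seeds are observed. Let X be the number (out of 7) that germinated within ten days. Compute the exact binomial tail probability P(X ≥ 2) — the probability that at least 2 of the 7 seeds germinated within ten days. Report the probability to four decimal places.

X ~ Binomial(n=7, p=0.10).
P(X ≥ 2) = Σ_{j=2}^{7} C(7,j)·0.10^j·0.90^{7−j}.
= 0.124003 + 0.022964 + 0.002552 + 0.000170 + 0.000006 + 0.000000 = 0.1497.

P = 0.1497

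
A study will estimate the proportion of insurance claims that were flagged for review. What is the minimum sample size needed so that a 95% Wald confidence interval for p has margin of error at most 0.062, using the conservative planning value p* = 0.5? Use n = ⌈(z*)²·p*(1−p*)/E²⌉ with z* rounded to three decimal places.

z* = 1.960 at the 95% level.
p*(1−p*) = 0.2500.
Required n before rounding: 3.841600 × 0.2500 / 0.062² = 249.844.
Rounding up, n = 250.

n = 250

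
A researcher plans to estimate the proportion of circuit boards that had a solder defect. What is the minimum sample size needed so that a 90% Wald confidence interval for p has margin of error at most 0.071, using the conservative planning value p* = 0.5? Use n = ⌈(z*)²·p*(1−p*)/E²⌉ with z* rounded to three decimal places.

n = 135

For 90% confidence, z* = 1.645.
p*(1−p*) = 0.2500.
Required n before rounding: 2.706025 × 0.2500 / 0.071² = 134.201.
⌈134.201⌉ = 135.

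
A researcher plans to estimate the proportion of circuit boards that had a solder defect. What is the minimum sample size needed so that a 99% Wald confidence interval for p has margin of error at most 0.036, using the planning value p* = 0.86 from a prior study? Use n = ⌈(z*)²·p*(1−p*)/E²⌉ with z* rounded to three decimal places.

For 99% confidence, z* = 2.576.
p*(1−p*) = 0.86·0.14 = 0.1204.
(z*)²·p*(1−p*)/E² = 6.635776·0.1204/0.001296 = 616.472.
⌈616.472⌉ = 617.

n = 617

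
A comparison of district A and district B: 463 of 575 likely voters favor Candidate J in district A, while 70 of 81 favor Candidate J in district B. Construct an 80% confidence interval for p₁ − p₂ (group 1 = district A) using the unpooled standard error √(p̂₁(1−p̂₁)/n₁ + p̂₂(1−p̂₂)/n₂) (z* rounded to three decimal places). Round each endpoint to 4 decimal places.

(-0.1122, -0.0058)

p̂₁ = 0.80522, p̂₂ = 0.86420, so the observed difference is -0.05898.
SE = √(0.000272769 + 0.001448891) = √0.001721660 = 0.041493.
z* = 1.282 at the 80% level. Margin = 1.282·0.041493 = 0.05319.
So the interval runs from -0.1122 to -0.0058.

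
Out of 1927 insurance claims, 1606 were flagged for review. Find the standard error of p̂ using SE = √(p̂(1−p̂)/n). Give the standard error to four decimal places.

SE = 0.0085

Sample proportion p̂ = 1606/1927 = 0.83342.
p̂(1−p̂) = 0.83342·0.16658 = 0.138831.
Dividing by n and taking the root: √0.000072045 = 0.0085.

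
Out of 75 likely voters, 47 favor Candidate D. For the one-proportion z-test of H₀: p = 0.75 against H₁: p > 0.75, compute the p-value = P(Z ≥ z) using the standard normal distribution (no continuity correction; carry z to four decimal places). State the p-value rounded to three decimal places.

p-value = 0.993

p̂ = 47/75 = 0.62667.
SE₀ = √(0.75·0.25/75) = 0.050000.
z = (p̂ − p₀)/SE = (47/75 − 0.75)/0.050000 ≈ -2.4667.
p-value = P(Z ≥ z) with z = -2.4667 → 0.993.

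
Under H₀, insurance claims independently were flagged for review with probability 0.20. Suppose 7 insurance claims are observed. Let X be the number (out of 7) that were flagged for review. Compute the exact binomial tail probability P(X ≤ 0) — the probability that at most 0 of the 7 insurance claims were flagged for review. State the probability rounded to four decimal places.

X is binomial with n = 7 and p = 0.20.
P(X ≤ 0) = C(7,0)·0.20^0·0.80^7.
= 0.209715 = 0.2097.

P = 0.2097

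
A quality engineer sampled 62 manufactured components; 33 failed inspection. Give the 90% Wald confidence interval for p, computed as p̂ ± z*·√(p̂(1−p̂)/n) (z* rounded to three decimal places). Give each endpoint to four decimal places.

(0.4280, 0.6365)

p̂ = 33/62 = 0.53226.
SE(p̂) = √(0.53226·0.46774/62) = 0.063368.
For 90% confidence, z* = 1.645.
Margin of error: 1.645 × 0.063368 = 0.10424.
So the interval runs from 0.4280 to 0.6365.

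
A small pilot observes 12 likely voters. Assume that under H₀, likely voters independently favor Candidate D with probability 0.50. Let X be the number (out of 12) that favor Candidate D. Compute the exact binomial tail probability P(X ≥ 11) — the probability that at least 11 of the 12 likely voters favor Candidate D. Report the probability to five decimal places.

P = 0.00317

X ~ Binomial(n=12, p=0.50).
P(X ≥ 11) = C(12,11)·0.50^11·0.50^1 + C(12,12)·0.50^12·0.50^0.
= 0.002930 + 0.000244 = 0.00317.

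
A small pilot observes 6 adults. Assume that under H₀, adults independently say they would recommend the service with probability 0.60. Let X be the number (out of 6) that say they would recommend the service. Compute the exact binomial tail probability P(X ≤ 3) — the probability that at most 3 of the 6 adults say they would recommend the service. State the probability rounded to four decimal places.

X is binomial with n = 6 and p = 0.60.
P(X ≤ 3) = C(6,0)·0.60^0·0.40^6 + C(6,1)·0.60^1·0.40^5 + C(6,2)·0.60^2·0.40^4 + C(6,3)·0.60^3·0.40^3.
= 0.004096 + 0.036864 + 0.138240 + 0.276480 = 0.4557.

P = 0.4557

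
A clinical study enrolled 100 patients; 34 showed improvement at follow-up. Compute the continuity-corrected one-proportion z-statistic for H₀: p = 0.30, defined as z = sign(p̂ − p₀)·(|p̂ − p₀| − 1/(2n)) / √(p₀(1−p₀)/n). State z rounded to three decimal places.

z = 0.764

Sample proportion p̂ = 34/100 = 0.34000. p̂ − p₀ = 0.040000.
1/(2n) = 0.005000.
Corrected numerator: |0.040000| − 0.005000 = 0.035000.
Null standard error: √(0.30·0.70/100) = √0.002100000 = 0.045826.
z = (+)0.035000/0.045826 = 0.764.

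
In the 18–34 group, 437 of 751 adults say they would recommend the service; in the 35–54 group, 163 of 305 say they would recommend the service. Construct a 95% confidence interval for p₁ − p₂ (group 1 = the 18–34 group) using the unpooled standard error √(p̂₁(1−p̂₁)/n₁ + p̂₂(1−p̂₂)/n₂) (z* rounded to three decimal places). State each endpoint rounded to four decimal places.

(-0.0187, 0.1136)

p̂₁ = 0.58189, p̂₂ = 0.53443, so the observed difference is 0.04746.
Unpooled SE = √(p̂₁(1−p̂₁)/n₁ + p̂₂(1−p̂₂)/n₂) = √(0.000323960 + 0.000815786) = 0.033760.
For 95% confidence, z* = 1.960. Margin of error = 0.06617.
So the interval runs from -0.0187 to 0.1136.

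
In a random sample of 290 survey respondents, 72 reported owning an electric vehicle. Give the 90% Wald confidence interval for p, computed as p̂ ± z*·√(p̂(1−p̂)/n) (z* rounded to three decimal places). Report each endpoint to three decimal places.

(0.207, 0.290)

Sample proportion p̂ = 72/290 = 0.24828.
SE(p̂) = √(0.24828·0.75172/290) = 0.025369.
For 90% confidence, z* = 1.645.
Margin of error: 1.645 × 0.025369 = 0.04173.
CI: 0.24828 ± 0.04173 = (0.207, 0.290).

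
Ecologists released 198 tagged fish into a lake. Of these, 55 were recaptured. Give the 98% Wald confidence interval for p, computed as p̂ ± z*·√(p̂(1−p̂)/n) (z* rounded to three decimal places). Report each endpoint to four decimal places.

p̂ = 55/198 = 0.27778.
SE(p̂) = √(0.27778·0.72222/198) = 0.031831.
The 98% critical value is z* = 2.326.
Margin = 2.326·0.031831 = 0.07404.
Interval: 0.27778 ± 0.07404 → (0.2037, 0.3518).

(0.2037, 0.3518)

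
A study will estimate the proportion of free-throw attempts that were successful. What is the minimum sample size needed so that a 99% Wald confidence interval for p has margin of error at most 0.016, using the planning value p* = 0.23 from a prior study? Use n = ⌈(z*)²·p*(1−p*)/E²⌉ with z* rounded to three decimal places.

n = 4591

z* = 2.576 at the 99% level.
p*(1−p*) = 0.23·0.77 = 0.1771.
Required n before rounding: 6.635776 × 0.1771 / 0.016² = 4590.609.
Rounding up, n = 4591.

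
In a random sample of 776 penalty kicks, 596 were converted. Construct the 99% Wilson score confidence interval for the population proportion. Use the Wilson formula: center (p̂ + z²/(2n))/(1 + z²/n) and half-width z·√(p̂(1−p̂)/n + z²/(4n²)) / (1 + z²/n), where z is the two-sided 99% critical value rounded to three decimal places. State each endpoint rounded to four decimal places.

(0.7268, 0.8047)

Here p̂ = 596/776 = 0.76804 and z = 2.576 (z² = 6.635776).
Denominator 1 + z²/n = 1 + 6.635776/776 = 1.008551.
Adjusted center: (0.76804 + z²/(2n))/1.008551 = 0.76577.
Radicand: p̂(1−p̂)/n + z²/(4n²) = 0.000229580 + 0.000002755 = 0.000232335.
Half-width = z·√(radicand)/denom = 2.576·0.015243/1.008551 = 0.03893.
So the interval runs from 0.7268 to 0.8047.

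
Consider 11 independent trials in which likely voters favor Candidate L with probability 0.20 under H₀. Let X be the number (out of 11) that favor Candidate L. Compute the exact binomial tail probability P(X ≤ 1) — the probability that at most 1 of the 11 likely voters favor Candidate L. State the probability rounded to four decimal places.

P = 0.3221

X is binomial with n = 11 and p = 0.20.
P(X ≤ 1) = C(11,0)·0.20^0·0.80^11 + C(11,1)·0.20^1·0.80^10.
= 0.085899 + 0.236223 = 0.3221.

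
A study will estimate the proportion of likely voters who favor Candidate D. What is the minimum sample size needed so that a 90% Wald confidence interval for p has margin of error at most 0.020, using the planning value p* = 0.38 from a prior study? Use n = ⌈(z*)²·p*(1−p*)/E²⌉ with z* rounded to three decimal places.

For 90% confidence, z* = 1.645.
p*(1−p*) = 0.38·0.62 = 0.2356.
(z*)²·p*(1−p*)/E² = 2.706025·0.2356/0.000400 = 1593.849.
Rounding up, n = 1594.

n = 1594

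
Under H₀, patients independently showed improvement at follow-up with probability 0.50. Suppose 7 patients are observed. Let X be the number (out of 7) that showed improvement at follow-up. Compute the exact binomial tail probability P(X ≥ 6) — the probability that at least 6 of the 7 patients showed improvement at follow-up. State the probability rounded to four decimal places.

P = 0.0625

X ~ Binomial(n=7, p=0.50).
P(X ≥ 6) = C(7,6)·0.50^6·0.50^1 + C(7,7)·0.50^7·0.50^0.
= 0.054688 + 0.007812 = 0.0625.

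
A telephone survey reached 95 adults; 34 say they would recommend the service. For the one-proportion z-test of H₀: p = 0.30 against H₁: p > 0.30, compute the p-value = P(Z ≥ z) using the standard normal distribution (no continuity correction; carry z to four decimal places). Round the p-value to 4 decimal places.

With x = 34 successes in n = 95, p̂ = 0.35789.
Null standard error: √(0.30·0.70/95) = √0.002210526 = 0.047016.
z = (p̂ − p₀)/SE = (34/95 − 0.30)/0.047016 ≈ 1.2314.
p-value = P(Z ≥ z) with z = 1.2314 → 0.1091.

p-value = 0.1091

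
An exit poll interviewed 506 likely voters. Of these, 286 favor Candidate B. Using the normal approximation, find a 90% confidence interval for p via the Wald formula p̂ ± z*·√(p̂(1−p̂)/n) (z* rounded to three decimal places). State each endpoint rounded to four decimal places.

(0.5290, 0.6015)

With x = 286 successes in n = 506, p̂ = 0.56522.
SE = √(p̂(1−p̂)/n) = √(0.245747/506) = 0.022038.
The 90% critical value is z* = 1.645.
Margin = 1.645·0.022038 = 0.03625.
CI: 0.56522 ± 0.03625 = (0.5290, 0.6015).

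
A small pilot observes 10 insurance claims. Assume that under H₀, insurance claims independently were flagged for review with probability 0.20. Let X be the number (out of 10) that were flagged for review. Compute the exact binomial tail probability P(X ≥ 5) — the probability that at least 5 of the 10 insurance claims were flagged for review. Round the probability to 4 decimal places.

P = 0.0328

X is binomial with n = 10 and p = 0.20.
P(X ≥ 5) = Σ_{j=5}^{10} C(10,j)·0.20^j·0.80^{10−j}.
= 0.026424 + 0.005505 + 0.000786 + 0.000074 + 0.000004 + 0.000000 = 0.0328.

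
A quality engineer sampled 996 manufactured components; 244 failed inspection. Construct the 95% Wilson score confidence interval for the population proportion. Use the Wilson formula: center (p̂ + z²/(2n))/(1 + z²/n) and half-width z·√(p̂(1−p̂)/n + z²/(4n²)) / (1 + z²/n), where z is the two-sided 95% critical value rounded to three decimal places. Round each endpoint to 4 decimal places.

p̂ = 244/996 = 0.24498; z = 1.960, so z² = 3.841600.
1 + z²/n = 1.003857.
Center = (0.24498 + 0.001929)/1.003857 = 0.24596.
Radicand: p̂(1−p̂)/n + z²/(4n²) = 0.000185708 + 0.000000968 = 0.000186676.
Half-width = 1.960·√0.000186676/1.003857 = 0.02668.
So the interval runs from 0.2193 to 0.2726.

(0.2193, 0.2726)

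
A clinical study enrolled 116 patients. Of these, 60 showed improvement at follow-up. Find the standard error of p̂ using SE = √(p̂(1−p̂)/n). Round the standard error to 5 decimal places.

p̂ = 60/116 = 0.51724.
p̂(1−p̂) = 0.249703.
SE = √(0.249703/116) = 0.04640.

SE = 0.04640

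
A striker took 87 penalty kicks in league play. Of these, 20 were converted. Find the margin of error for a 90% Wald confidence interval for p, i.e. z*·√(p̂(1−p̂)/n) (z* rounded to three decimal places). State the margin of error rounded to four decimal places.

The sample proportion is 20/87 = 0.22989.
SE(p̂) = √(0.22989·0.77011/87) = 0.045110.
The 90% critical value is z* = 1.645.
Margin of error = z*·SE = 1.645 × 0.045110 = 0.0742.

ME = 0.0742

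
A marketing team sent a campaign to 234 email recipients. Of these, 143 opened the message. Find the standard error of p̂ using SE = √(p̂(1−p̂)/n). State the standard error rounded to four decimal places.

With x = 143 successes in n = 234, p̂ = 0.61111.
p̂(1−p̂) = 0.237655.
Dividing by n and taking the root: √0.001015620 = 0.0319.

SE = 0.0319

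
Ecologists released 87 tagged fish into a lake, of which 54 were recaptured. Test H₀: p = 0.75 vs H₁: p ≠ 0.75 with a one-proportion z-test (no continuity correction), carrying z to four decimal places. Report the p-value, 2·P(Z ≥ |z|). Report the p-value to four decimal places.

p-value = 0.0053

The sample proportion is 54/87 = 0.62069.
Null standard error: √(0.75·0.25/87) = √0.002155172 = 0.046424.
Test statistic (full precision, shown to 4 dp): z = (54/87 − 0.75)/SE₀ ≈ -2.7854.
p-value = 2·P(Z ≥ |z|) with z = -2.7854 → 0.0053.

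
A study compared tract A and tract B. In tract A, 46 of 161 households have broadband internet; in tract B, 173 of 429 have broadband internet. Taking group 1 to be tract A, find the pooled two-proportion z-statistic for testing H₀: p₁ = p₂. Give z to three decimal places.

z = -2.633

Sample proportions: p̂₁ = 46/161 = 0.28571 and p̂₂ = 173/429 = 0.40326.
Pooled p̂ = (46+173)/(161+429) = 219/590 = 0.37119.
SE = √[p̂(1−p̂)(1/n₁+1/n₂)] = √[0.37119·0.62881·(1/161+1/429)] ≈ 0.044652.
z = (p̂₁ − p̂₂)/SE = (0.28571 − 0.40326)/0.044652 = -0.11755/0.044652 = -2.633.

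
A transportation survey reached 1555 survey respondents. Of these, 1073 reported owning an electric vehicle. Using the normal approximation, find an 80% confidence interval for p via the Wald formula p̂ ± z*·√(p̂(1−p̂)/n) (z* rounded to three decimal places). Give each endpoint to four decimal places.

(0.6750, 0.7051)

The sample proportion is 1073/1555 = 0.69003.
SE(p̂) = √(0.69003·0.30997/1555) = 0.011728.
For 80% confidence, z* = 1.282.
Margin of error: 1.282 × 0.011728 = 0.01504.
CI: 0.69003 ± 0.01504 = (0.6750, 0.7051).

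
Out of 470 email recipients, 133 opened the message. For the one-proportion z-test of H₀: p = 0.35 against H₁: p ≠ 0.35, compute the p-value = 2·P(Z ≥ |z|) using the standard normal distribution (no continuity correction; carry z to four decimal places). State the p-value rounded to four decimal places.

The sample proportion is 133/470 = 0.28298.
SE₀ = √(0.35·0.65/470) = 0.022001.
Test statistic (full precision, shown to 4 dp): z = (133/470 − 0.35)/SE₀ ≈ -3.0463.
From the standard normal, 2·P(Z ≥ |z|) = 0.0023.

p-value = 0.0023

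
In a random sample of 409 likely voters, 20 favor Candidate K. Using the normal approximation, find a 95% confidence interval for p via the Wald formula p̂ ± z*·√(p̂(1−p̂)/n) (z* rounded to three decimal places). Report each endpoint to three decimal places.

Sample proportion p̂ = 20/409 = 0.04890.
Standard error of p̂: √(0.046509/409) = √0.000113713 = 0.010664.
The 95% critical value is z* = 1.960.
Margin of error: 1.960 × 0.010664 = 0.02090.
So the interval runs from 0.028 to 0.070.

(0.028, 0.070)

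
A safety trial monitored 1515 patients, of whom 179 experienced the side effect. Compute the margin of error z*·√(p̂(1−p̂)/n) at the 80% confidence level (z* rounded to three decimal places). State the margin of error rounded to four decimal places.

ME = 0.0106

The sample proportion is 179/1515 = 0.11815.
Standard error of p̂: √(0.104192/1515) = √0.000068774 = 0.008293.
The 80% critical value is z* = 1.282.
So ME = 0.0106.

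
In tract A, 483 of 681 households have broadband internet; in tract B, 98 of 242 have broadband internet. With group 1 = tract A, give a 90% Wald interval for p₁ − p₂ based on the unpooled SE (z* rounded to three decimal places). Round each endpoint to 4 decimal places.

(0.2450, 0.3636)

p̂₁ = 483/681 = 0.70925, p̂₂ = 98/242 = 0.40496; p̂₁ − p̂₂ = 0.30429.
SE = √(0.000302811 + 0.000995732) = √0.001298543 = 0.036035.
The 90% critical value is z* = 1.645. Margin = 1.645·0.036035 = 0.05928.
CI: 0.30429 ± 0.05928 = (0.2450, 0.3636).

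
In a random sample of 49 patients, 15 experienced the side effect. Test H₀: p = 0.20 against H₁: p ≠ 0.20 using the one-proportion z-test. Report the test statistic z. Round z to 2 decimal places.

Sample proportion p̂ = 15/49 = 0.30612.
Null standard error: √(0.20·0.80/49) = √0.003265306 = 0.057143.
z = (p̂ − p₀)/SE = (0.30612 − 0.20)/0.057143 = 1.86.

z = 1.86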